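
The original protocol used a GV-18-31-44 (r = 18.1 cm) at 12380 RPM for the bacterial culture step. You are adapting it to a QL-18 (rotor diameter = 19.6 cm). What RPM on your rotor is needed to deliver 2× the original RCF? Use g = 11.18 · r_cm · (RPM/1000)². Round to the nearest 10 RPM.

RCF = 11.18 × r × (N/1000)²
RCF_original = 11.18 × 18.1 × (12.38)² = 11.18 × 18.1 × 153.2644 ≈ 31,014.3 × g
Target RCF = 2 × 31,014.3 ≈ 62,028.6 × g
Your rotor: r = 19.6 / 2 = 9.8 cm
62,028.6 = 11.18 × 9.8 × (N/1000)²
(N/1000)² = 62,028.6 / 109.564 = 566.1403
N = 1000 × √566.1403 ≈ 23,793.7

23790 RPM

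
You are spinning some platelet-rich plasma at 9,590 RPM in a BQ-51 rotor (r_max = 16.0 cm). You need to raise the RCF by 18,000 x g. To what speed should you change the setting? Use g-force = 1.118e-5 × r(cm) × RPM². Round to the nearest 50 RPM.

Current RCF = 1.118 × 10⁻⁵ × 16 × (9590)² = 1.118 × 10⁻⁵ × 16 × 91,968,100 ≈ 16,451.3 × g
Target RCF = 16,451.3 + 18,000 = 34,451.3 × g
N² = 34,451.3 / (17.888 × 10⁻⁵) = 192,594,477
N ≈ √192,594,477 ≈ 13,877.8

N₂ ≈ 13900 RPM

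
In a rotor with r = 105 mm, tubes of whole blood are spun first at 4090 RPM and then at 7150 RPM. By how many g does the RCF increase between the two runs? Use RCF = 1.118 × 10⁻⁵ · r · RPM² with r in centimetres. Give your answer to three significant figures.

≈ 4040 g

r = 105 mm = 10.5 cm
RCF₁ = 1.118 × 10⁻⁵ × 10.5 × (4090)² = 1.118 × 10⁻⁵ × 10.5 × 16,728,100 ≈ 1,963.7 × g
RCF₂ = 1.118 × 10⁻⁵ × 10.5 × (7150)² = 1.118 × 10⁻⁵ × 10.5 × 51,122,500 ≈ 6,001.3 × g
Increase = 6,001.3 − 1,963.7 = 4,037.6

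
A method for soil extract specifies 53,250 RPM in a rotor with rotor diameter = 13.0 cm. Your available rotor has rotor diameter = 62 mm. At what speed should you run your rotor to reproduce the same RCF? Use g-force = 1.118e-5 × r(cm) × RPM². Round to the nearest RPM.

≈ 77107 RPM

Original rotor: r = 13.0 / 2 = 6.5 cm
RCF_original = 1.118 × 10⁻⁵ × 6.5 × (53250)² = 1.118 × 10⁻⁵ × 6.5 × 2,835,562,500 ≈ 206,060.3 × g
Your rotor: r = 62 mm / 2 = 31 mm = 3.1 cm
206,060.3 = 1.118 × 10⁻⁵ × 3.1 × N²
N² = 206,060.3 / (3.4658 × 10⁻⁵) = 5,945,533,499
N ≈ √5,945,533,499 ≈ 77,107.3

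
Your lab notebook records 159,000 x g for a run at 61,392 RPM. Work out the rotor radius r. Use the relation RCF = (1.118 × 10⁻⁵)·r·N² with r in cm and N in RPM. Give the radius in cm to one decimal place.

3.8 cm

159000 = 1.118 × 10⁻⁵ × r × (61392)²
r = 159000 / (1.118 × 10⁻⁵ × 3,768,977,664) = 159000 / 42137.17 ≈ 3.773 cm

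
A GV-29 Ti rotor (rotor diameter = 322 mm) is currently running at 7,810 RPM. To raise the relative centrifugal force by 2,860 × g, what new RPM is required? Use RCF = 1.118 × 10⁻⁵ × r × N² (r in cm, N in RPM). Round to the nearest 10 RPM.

8770 RPM

r = 322 mm / 2 = 161 mm = 16.1 cm
Current RCF = 1.118 × 10⁻⁵ × 16.1 × (7810)² = 1.118 × 10⁻⁵ × 16.1 × 60,996,100 ≈ 10,979.2 × g
Target RCF = 10,979.2 + 2,860 = 13,839.2 × g
N² = 13,839.2 / (17.9998 × 10⁻⁵) = 76,885,299
N ≈ √76,885,299 ≈ 8,768.4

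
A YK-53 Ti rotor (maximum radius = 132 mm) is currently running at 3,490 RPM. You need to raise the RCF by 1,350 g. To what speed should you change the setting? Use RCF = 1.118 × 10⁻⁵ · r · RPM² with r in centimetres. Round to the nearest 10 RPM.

r = 132 mm = 13.2 cm
Current RCF = 1.118 × 10⁻⁵ × 13.2 × (3490)² = 1.118 × 10⁻⁵ × 13.2 × 12,180,100 ≈ 1,797.5 × g
Target RCF = 1,797.5 + 1,350 = 3,147.5 × g
N² = 3,147.5 / (14.7576 × 10⁻⁵) = 21,327,994
N ≈ √21,327,994 ≈ 4,618.2

≈ 4620 RPM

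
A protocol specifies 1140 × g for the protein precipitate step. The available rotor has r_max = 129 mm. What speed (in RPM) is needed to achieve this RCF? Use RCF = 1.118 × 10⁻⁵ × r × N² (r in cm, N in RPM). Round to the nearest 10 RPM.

r = 129 mm = 12.9 cm
1,140 = 1.118 × 10⁻⁵ × 12.9 × N²
N² = 1,140 / (14.4222 × 10⁻⁵) = 7,904,481
N ≈ √7,904,481 ≈ 2,811.5

2810 RPM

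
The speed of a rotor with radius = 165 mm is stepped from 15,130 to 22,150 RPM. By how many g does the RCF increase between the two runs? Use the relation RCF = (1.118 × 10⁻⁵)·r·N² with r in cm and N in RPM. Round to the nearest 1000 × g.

48000 g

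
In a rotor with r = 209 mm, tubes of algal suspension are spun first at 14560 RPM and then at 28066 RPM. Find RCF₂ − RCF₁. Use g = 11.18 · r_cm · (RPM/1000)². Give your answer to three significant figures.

r = 209 mm = 20.9 cm
RCF₁ = 11.18 × 20.9 × (14.56)² = 11.18 × 20.9 × 211.9936 ≈ 49,534.8 × g
RCF₂ = 11.18 × 20.9 × (28.066)² = 11.18 × 20.9 × 787.700356 ≈ 184,055.6 × g
Increase = 184,055.6 − 49,534.8 = 134,520.8

135000 g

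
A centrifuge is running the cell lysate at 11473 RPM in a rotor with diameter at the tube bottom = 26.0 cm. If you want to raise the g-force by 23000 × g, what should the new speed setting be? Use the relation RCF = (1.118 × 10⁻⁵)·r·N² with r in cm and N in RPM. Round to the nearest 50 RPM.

≈ 17050 RPM

r = 26.0 / 2 = 13 cm
Current RCF = 1.118 × 10⁻⁵ × 13 × (11473)² = 1.118 × 10⁻⁵ × 13 × 131,629,729 ≈ 19,131.1 × g
Target RCF = 19,131.1 + 23,000 = 42,131.1 × g
N² = 42,131.1 / (14.534 × 10⁻⁵) = 289,879,593
N ≈ √289,879,593 ≈ 17,025.9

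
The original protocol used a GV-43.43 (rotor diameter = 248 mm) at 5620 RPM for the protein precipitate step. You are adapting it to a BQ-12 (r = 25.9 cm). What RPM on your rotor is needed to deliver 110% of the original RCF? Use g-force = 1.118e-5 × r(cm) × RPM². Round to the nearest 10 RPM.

Original rotor: r = 248 mm / 2 = 124 mm = 12.4 cm
RCF_original = 1.118 × 10⁻⁵ × 12.4 × (5620)² = 1.118 × 10⁻⁵ × 12.4 × 31,584,400 ≈ 4,378.6 × g
Target RCF = 1.1 × 4,378.6 ≈ 4,816.5 × g
4,816.5 = 1.118 × 10⁻⁵ × 25.9 × N²
N² = 4,816.5 / (28.9562 × 10⁻⁵) = 16,633,743
N ≈ √16,633,743 ≈ 4,078.4

4080 RPM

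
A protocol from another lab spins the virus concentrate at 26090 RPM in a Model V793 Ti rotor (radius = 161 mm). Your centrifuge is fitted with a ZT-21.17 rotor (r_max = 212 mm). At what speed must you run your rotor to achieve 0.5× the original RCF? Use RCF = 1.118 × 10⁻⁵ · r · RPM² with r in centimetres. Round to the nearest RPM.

Original rotor: r = 161 mm = 16.1 cm
RCF_original = 1.118 × 10⁻⁵ × 16.1 × (26090)² = 1.118 × 10⁻⁵ × 16.1 × 680,688,100 ≈ 122,522.5 × g
Target RCF = 0.5 × 122,522.5 ≈ 61,261.2 × g
Your rotor: r = 212 mm = 21.2 cm
61,261.2 = 1.118 × 10⁻⁵ × 21.2 × N²
N² = 61,261.2 / (23.7016 × 10⁻⁵) = 258,468,627
N ≈ √258,468,627 ≈ 16,077.0

≈ 16077 RPM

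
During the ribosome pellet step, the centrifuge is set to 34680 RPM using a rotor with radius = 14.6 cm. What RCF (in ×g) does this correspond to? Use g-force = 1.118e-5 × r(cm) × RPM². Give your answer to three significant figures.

196000 ×g

RCF = 1.118 × 10⁻⁵ × r × N²
RCF = 1.118 × 10⁻⁵ × 14.6 × (34680)² = 1.118 × 10⁻⁵ × 14.6 × 1,202,702,400 ≈ 196,314.7 × g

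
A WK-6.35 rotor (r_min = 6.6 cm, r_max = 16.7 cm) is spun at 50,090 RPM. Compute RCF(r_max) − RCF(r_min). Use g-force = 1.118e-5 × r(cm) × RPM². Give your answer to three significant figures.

RCF_max = 1.118 × 10⁻⁵ × 16.7 × (50090)² = 1.118 × 10⁻⁵ × 16.7 × 2,509,008,100 ≈ 468,446.9 × g
RCF_min = 1.118 × 10⁻⁵ × 6.6 × (50090)² = 1.118 × 10⁻⁵ × 6.6 × 2,509,008,100 ≈ 185,134.7 × g
ΔRCF = 468,446.9 − 185,134.7 = 283,312.2

283000 × g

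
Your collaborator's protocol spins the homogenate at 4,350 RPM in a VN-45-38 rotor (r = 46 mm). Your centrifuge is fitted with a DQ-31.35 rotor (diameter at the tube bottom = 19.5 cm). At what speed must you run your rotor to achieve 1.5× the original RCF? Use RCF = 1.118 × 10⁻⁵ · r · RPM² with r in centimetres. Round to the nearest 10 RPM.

≈ 3660 RPM

Original rotor: r = 46 mm = 4.6 cm
RCF_original = 1.118 × 10⁻⁵ × 4.6 × (4350)² = 1.118 × 10⁻⁵ × 4.6 × 18,922,500 ≈ 973.1 × g
Target RCF = 1.5 × 973.1 ≈ 1,459.7 × g
Your rotor: r = 19.5 / 2 = 9.75 cm
1,459.7 = 1.118 × 10⁻⁵ × 9.75 × N²
N² = 1,459.7 / (10.9005 × 10⁻⁵) = 13,391,129
N ≈ √13,391,129 ≈ 3,659.4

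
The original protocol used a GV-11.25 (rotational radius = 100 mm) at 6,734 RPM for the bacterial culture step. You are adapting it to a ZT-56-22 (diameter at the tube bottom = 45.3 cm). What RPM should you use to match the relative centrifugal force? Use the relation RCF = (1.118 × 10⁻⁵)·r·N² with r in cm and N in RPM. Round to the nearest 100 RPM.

Original rotor: r = 100 mm = 10.0 cm
RCF_original = 1.118 × 10⁻⁵ × 10 × (6734)² = 1.118 × 10⁻⁵ × 10 × 45,346,756 ≈ 5,069.8 × g
Your rotor: r = 45.3 / 2 = 22.65 cm
5,069.8 = 1.118 × 10⁻⁵ × 22.65 × N²
N² = 5,069.8 / (25.3227 × 10⁻⁵) = 20,020,772
N ≈ √20,020,772 ≈ 4,474.5

≈ 4500 RPM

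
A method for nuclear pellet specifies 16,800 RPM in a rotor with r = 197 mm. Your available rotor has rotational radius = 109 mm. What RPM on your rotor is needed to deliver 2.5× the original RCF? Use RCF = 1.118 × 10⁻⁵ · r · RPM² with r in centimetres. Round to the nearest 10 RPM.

35710 RPM

Original rotor: r = 197 mm = 19.7 cm
RCF = 1.118 × 10⁻⁵ × r × N²
RCF_original = 1.118 × 10⁻⁵ × 19.7 × (16800)² = 1.118 × 10⁻⁵ × 19.7 × 282,240,000 ≈ 62,162.2 × g
Target RCF = 2.5 × 62,162.2 ≈ 155,405.5 × g
Your rotor: r = 109 mm = 10.9 cm
155,405.5 = 1.118 × 10⁻⁵ × 10.9 × N²
N² = 155,405.5 / (12.1862 × 10⁻⁵) = 1,275,258,079
N ≈ √1,275,258,079 ≈ 35,710.8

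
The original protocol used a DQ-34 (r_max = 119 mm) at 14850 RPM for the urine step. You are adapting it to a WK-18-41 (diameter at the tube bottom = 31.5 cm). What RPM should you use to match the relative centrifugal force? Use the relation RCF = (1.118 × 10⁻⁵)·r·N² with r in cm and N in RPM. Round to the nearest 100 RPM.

Original rotor: r = 119 mm = 11.9 cm
RCF_original = 1.118 × 10⁻⁵ × 11.9 × (14850)² = 1.118 × 10⁻⁵ × 11.9 × 220,522,500 ≈ 29,338.8 × g
Your rotor: r = 31.5 / 2 = 15.75 cm
29,338.8 = 1.118 × 10⁻⁵ × 15.75 × N²
N² = 29,338.8 / (17.6085 × 10⁻⁵) = 166,617,259
N ≈ √166,617,259 ≈ 12,908.0

12900 RPM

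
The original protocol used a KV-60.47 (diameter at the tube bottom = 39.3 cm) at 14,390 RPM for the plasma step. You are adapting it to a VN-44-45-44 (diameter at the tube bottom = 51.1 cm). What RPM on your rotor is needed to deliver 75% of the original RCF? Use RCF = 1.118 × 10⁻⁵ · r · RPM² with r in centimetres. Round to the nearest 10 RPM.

Original rotor: r = 39.3 / 2 = 19.65 cm
RCF_original = 1.118 × 10⁻⁵ × 19.65 × (14390)² = 1.118 × 10⁻⁵ × 19.65 × 207,072,100 ≈ 45,491 × g
Target RCF = 0.75 × 45,491 ≈ 34,118.2 × g
Your rotor: r = 51.1 / 2 = 25.55 cm
34,118.2 = 1.118 × 10⁻⁵ × 25.55 × N²
N² = 34,118.2 / (28.5649 × 10⁻⁵) = 119,440,992
N ≈ √119,440,992 ≈ 10,928.9

≈ 10930 RPM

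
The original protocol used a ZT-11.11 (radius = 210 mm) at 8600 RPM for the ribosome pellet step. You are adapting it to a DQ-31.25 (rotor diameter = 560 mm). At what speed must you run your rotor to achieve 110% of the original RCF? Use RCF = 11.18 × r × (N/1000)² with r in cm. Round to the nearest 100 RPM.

≈ 7800 RPM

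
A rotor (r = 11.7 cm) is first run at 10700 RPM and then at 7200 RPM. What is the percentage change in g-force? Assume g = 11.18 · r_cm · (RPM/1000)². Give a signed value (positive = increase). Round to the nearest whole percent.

RCF ∝ N², so the ratio is (7200/10700)² = (0.672897)² = 0.4528.
Change = 0.4528 − 1 = -0.5472 → -54.7%.

-55%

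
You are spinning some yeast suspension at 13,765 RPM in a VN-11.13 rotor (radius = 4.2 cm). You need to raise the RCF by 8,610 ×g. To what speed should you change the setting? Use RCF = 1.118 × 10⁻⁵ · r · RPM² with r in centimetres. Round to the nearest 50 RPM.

≈ 19300 RPM

Current RCF = 1.118 × 10⁻⁵ × 4.2 × (13765)² = 1.118 × 10⁻⁵ × 4.2 × 189,475,225 ≈ 8,897 × g
Target RCF = 8,897 + 8,610 = 17,507 × g
N² = 17,507 / (4.6956 × 10⁻⁵) = 372,838,402
N ≈ √372,838,402 ≈ 19,309.0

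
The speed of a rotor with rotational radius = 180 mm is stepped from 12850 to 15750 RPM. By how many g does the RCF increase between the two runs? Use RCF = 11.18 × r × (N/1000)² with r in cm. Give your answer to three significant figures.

r = 180 mm = 18.0 cm
RCF₁ = 11.18 × 18 × (12.85)² = 11.18 × 18 × 165.1225 ≈ 33,229.3 × g
RCF₂ = 11.18 × 18 × (15.75)² = 11.18 × 18 × 248.0625 ≈ 49,920.1 × g
Increase = 49,920.1 − 33,229.3 = 16,690.8

≈ 16700 g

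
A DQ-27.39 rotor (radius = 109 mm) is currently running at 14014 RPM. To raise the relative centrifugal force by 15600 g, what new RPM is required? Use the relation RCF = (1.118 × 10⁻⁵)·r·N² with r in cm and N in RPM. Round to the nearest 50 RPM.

r = 109 mm = 10.9 cm
Current RCF = 1.118 × 10⁻⁵ × 10.9 × (14014)² = 1.118 × 10⁻⁵ × 10.9 × 196,392,196 ≈ 23,932.7 × g
Target RCF = 23,932.7 + 15,600 = 39,532.7 × g
N² = 39,532.7 / (12.1862 × 10⁻⁵) = 324,405,475
N ≈ √324,405,475 ≈ 18,011.3

≈ 18000 RPM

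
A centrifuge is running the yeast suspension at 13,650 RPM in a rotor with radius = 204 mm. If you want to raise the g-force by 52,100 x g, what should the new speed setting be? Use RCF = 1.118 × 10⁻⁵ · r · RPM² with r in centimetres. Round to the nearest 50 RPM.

r = 204 mm = 20.4 cm
Current RCF = 1.118 × 10⁻⁵ × 20.4 × (13650)² = 1.118 × 10⁻⁵ × 20.4 × 186,322,500 ≈ 42,494.9 × g
Target RCF = 42,494.9 + 52,100 = 94,594.9 × g
N² = 94,594.9 / (22.8072 × 10⁻⁵) = 414,758,936
N ≈ √414,758,936 ≈ 20,365.6

N₂ ≈ 20350 RPM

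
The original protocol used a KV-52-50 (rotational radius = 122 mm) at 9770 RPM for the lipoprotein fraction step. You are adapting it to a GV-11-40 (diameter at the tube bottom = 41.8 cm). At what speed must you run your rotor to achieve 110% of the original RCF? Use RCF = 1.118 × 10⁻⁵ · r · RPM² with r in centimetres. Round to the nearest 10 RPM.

Original rotor: r = 122 mm = 12.2 cm
RCF_original = 1.118 × 10⁻⁵ × 12.2 × (9770)² = 1.118 × 10⁻⁵ × 12.2 × 95,452,900 ≈ 13,019.4 × g
Target RCF = 1.1 × 13,019.4 ≈ 14,321.3 × g
Your rotor: r = 41.8 / 2 = 20.9 cm
14,321.3 = 1.118 × 10⁻⁵ × 20.9 × N²
N² = 14,321.3 / (23.3662 × 10⁻⁵) = 61,290,668
N ≈ √61,290,668 ≈ 7,828.8

7830 RPM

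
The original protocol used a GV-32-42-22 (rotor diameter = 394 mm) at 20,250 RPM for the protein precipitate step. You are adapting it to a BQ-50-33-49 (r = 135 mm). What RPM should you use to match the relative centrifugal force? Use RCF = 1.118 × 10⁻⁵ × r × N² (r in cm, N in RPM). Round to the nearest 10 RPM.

24460 RPM

Original rotor: r = 394 mm / 2 = 197 mm = 19.7 cm
RCF_original = 1.118 × 10⁻⁵ × 19.7 × (20250)² = 1.118 × 10⁻⁵ × 19.7 × 410,062,500 ≈ 90,314.6 × g
Your rotor: r = 135 mm = 13.5 cm
90,314.6 = 1.118 × 10⁻⁵ × 13.5 × N²
N² = 90,314.6 / (15.093 × 10⁻⁵) = 598,387,332
N ≈ √598,387,332 ≈ 24,462.0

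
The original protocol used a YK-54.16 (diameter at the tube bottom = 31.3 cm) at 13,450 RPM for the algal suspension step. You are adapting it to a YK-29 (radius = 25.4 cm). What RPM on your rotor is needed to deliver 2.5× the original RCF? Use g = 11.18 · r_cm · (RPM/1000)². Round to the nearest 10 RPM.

16690 RPM

Original rotor: r = 31.3 / 2 = 15.65 cm
RCF = 11.18 × r × (N/1000)²
RCF_original = 11.18 × 15.65 × (13.45)² = 11.18 × 15.65 × 180.9025 ≈ 31,652 × g
Target RCF = 2.5 × 31,652 ≈ 79,130 × g
79,130 = 11.18 × 25.4 × (N/1000)²
(N/1000)² = 79,130 / 283.972 = 278.6542
N = 1000 × √278.6542 ≈ 16,692.9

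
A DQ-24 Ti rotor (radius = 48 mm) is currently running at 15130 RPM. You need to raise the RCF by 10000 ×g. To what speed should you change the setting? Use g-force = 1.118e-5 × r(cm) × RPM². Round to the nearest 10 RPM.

r = 48 mm = 4.8 cm
Current RCF = 1.118 × 10⁻⁵ × 4.8 × (15130)² = 1.118 × 10⁻⁵ × 4.8 × 228,916,900 ≈ 12,284.6 × g
Target RCF = 12,284.6 + 10,000 = 22,284.6 × g
N² = 22,284.6 / (5.3664 × 10⁻⁵) = 415,261,628
N ≈ √415,261,628 ≈ 20,378.0

N₂ ≈ 20380 RPM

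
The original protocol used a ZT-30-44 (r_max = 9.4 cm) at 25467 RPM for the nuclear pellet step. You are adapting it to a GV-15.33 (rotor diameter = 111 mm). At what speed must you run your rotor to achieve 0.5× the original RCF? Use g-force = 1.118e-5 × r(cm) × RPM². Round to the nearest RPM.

23436 RPM

RCF_original = 1.118 × 10⁻⁵ × 9.4 × (25467)² = 1.118 × 10⁻⁵ × 9.4 × 648,568,089 ≈ 68,159.3 × g
Target RCF = 0.5 × 68,159.3 ≈ 34,079.7 × g
Your rotor: r = 111 mm / 2 = 55.5 mm = 5.55 cm
34,079.7 = 1.118 × 10⁻⁵ × 5.55 × N²
N² = 34,079.7 / (6.2049 × 10⁻⁵) = 549,238,505
N ≈ √549,238,505 ≈ 23,435.8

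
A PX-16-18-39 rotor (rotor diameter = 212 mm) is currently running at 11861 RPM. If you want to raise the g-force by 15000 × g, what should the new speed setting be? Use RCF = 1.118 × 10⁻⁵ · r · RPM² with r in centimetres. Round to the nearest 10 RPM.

r = 212 mm / 2 = 106 mm = 10.6 cm
Current RCF = 1.118 × 10⁻⁵ × 10.6 × (11861)² = 1.118 × 10⁻⁵ × 10.6 × 140,683,321 ≈ 16,672.1 × g
Target RCF = 16,672.1 + 15,000 = 31,672.1 × g
N² = 31,672.1 / (11.8508 × 10⁻⁵) = 267,257,063
N ≈ √267,257,063 ≈ 16,348.0

16350 RPM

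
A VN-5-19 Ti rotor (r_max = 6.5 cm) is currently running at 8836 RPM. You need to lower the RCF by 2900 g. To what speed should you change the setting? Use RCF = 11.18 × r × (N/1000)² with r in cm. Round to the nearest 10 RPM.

Current RCF = 11.18 × 6.5 × (8.836)² = 11.18 × 6.5 × 78.074896 ≈ 5,673.7 × g
Target RCF = 5,673.7 − 2,900 = 2,773.7 × g
(N/1000)² = 2,773.7 / 72.67 = 38.16843
N = 1000 × √38.16843 ≈ 6,178.1

6180 RPM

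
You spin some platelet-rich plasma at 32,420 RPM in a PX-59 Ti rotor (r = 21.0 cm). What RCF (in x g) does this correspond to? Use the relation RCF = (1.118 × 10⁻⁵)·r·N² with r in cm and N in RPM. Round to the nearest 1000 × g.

RCF ≈ 247000 x g

RCF = 1.118 × 10⁻⁵ × 21 × (32420)² = 1.118 × 10⁻⁵ × 21 × 1,051,056,400 ≈ 246,767 × g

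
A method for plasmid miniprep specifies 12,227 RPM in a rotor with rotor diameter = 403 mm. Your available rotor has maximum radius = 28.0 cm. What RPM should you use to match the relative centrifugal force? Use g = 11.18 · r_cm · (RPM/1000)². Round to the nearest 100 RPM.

Original rotor: r = 403 mm / 2 = 201.5 mm = 20.15 cm
RCF_original = 11.18 × 20.15 × (12.227)² = 11.18 × 20.15 × 149.499529 ≈ 33,678.8 × g
33,678.8 = 11.18 × 28 × (N/1000)²
(N/1000)² = 33,678.8 / 313.04 = 107.5863
N = 1000 × √107.5863 ≈ 10,372.4

10400 RPM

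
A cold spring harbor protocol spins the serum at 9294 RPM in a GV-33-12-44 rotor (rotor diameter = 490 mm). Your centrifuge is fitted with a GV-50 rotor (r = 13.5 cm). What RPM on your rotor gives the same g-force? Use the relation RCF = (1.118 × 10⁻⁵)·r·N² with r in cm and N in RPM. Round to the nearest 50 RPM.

Original rotor: r = 490 mm / 2 = 245 mm = 24.5 cm
RCF_original = 1.118 × 10⁻⁵ × 24.5 × (9294)² = 1.118 × 10⁻⁵ × 24.5 × 86,378,436 ≈ 23,659.9 × g
23,659.9 = 1.118 × 10⁻⁵ × 13.5 × N²
N² = 23,659.9 / (15.093 × 10⁻⁵) = 156,760,750
N ≈ √156,760,750 ≈ 12,520.4

12500 RPM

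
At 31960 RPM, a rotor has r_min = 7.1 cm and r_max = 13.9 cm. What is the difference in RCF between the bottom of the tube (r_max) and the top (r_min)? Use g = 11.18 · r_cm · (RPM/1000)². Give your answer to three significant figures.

77700 ×g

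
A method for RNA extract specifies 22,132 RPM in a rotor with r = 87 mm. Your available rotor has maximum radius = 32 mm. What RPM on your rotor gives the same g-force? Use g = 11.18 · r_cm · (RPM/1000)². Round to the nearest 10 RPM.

Original rotor: r = 87 mm = 8.7 cm
RCF_original = 11.18 × 8.7 × (22.132)² = 11.18 × 8.7 × 489.825424 ≈ 47,643.4 × g
Your rotor: r = 32 mm = 3.2 cm
47,643.4 = 11.18 × 3.2 × (N/1000)²
(N/1000)² = 47,643.4 / 35.776 = 1331.714
N = 1000 × √1331.714 ≈ 36,492.7

36490 RPM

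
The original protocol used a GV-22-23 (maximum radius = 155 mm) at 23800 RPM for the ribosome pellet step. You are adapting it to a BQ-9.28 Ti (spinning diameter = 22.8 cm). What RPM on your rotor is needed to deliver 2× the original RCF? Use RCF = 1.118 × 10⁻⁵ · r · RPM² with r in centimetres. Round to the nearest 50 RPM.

39250 RPM

Original rotor: r = 155 mm = 15.5 cm
RCF_original = 1.118 × 10⁻⁵ × 15.5 × (23800)² = 1.118 × 10⁻⁵ × 15.5 × 566,440,000 ≈ 98,158.4 × g
Target RCF = 2 × 98,158.4 ≈ 196,316.8 × g
Your rotor: r = 22.8 / 2 = 11.4 cm
196,316.8 = 1.118 × 10⁻⁵ × 11.4 × N²
N² = 196,316.8 / (12.7452 × 10⁻⁵) = 1,540,319,493
N ≈ √1,540,319,493 ≈ 39,246.9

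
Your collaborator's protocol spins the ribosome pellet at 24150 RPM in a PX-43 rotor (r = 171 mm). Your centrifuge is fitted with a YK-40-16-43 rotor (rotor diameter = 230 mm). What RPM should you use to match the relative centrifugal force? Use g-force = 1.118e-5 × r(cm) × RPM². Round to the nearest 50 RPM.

29450 RPM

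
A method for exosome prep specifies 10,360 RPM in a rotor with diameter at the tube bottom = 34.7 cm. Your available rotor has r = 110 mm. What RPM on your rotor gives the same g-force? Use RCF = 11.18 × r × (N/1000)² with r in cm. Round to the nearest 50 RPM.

Original rotor: r = 34.7 / 2 = 17.35 cm
RCF = 11.18 × r × (N/1000)²
RCF_original = 11.18 × 17.35 × (10.36)² = 11.18 × 17.35 × 107.3296 ≈ 20,819 × g
Your rotor: r = 110 mm = 11.0 cm
20,819 = 11.18 × 11 × (N/1000)²
(N/1000)² = 20,819 / 122.98 = 169.2877
N = 1000 × √169.2877 ≈ 13,011.1

≈ 13000 RPM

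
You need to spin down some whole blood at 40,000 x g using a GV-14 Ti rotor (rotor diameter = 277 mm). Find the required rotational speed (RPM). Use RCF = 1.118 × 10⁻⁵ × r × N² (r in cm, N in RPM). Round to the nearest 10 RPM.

N ≈ 16070 RPM

r = 277 mm / 2 = 138.5 mm = 13.85 cm
40,000 = 1.118 × 10⁻⁵ × 13.85 × N²
N² = 40,000 / (15.4843 × 10⁻⁵) = 258,326,176
N ≈ √258,326,176 ≈ 16,072.5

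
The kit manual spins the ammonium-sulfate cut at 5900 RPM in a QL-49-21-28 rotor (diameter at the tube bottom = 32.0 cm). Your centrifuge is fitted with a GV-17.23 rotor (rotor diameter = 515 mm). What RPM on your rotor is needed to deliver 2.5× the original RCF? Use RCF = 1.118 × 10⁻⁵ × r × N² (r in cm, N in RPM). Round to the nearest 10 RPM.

Original rotor: r = 32.0 / 2 = 16 cm
RCF = 1.118 × 10⁻⁵ × r × N²
RCF_original = 1.118 × 10⁻⁵ × 16 × (5900)² = 1.118 × 10⁻⁵ × 16 × 34,810,000 ≈ 6,226.8 × g
Target RCF = 2.5 × 6,226.8 ≈ 15,567 × g
Your rotor: r = 515 mm / 2 = 257.5 mm = 25.75 cm
15,567 = 1.118 × 10⁻⁵ × 25.75 × N²
N² = 15,567 / (28.7885 × 10⁻⁵) = 54,073,675
N ≈ √54,073,675 ≈ 7,353.5

7350 RPM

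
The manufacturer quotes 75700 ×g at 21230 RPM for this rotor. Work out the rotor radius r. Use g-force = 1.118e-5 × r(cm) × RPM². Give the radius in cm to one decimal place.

≈ 15.0 cm

75700 = 1.118 × 10⁻⁵ × r × (21230)²
r = 75700 / (1.118 × 10⁻⁵ × 450,712,900) = 75700 / 5038.97 ≈ 15.023 cm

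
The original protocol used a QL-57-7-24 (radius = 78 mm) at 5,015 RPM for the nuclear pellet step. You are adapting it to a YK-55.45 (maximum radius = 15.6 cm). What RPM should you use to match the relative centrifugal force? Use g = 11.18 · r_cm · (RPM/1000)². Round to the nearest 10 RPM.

3550 RPM

Original rotor: r = 78 mm = 7.8 cm
RCF_original = 11.18 × 7.8 × (5.015)² = 11.18 × 7.8 × 25.150225 ≈ 2,193.2 × g
2,193.2 = 11.18 × 15.6 × (N/1000)²
(N/1000)² = 2,193.2 / 174.408 = 12.57511
N = 1000 × √12.57511 ≈ 3,546.1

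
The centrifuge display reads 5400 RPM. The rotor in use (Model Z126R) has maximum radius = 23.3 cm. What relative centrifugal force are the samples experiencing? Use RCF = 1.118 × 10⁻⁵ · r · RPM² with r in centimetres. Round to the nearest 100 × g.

7600 ×g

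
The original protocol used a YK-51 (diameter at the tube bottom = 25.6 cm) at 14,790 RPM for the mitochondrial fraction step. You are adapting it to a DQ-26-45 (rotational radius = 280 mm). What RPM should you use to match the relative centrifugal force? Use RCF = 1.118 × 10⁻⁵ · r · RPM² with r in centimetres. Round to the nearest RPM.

10000 RPM

Original rotor: r = 25.6 / 2 = 12.8 cm
RCF = 1.118 × 10⁻⁵ × r × N²
RCF_original = 1.118 × 10⁻⁵ × 12.8 × (14790)² = 1.118 × 10⁻⁵ × 12.8 × 218,744,100 ≈ 31,303.2 × g
Your rotor: r = 280 mm = 28.0 cm
31,303.2 = 1.118 × 10⁻⁵ × 28 × N²
N² = 31,303.2 / (31.304 × 10⁻⁵) = 99,997,444
N ≈ √99,997,444 ≈ 9,999.9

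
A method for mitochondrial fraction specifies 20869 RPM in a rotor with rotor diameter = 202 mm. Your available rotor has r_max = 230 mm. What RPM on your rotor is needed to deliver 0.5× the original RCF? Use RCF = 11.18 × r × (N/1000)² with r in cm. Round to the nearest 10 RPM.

Original rotor: r = 202 mm / 2 = 101 mm = 10.1 cm
RCF_original = 11.18 × 10.1 × (20.869)² = 11.18 × 10.1 × 435.515161 ≈ 49,177.5 × g
Target RCF = 0.5 × 49,177.5 ≈ 24,588.8 × g
Your rotor: r = 230 mm = 23.0 cm
24,588.8 = 11.18 × 23 × (N/1000)²
(N/1000)² = 24,588.8 / 257.14 = 95.62417
N = 1000 × √95.62417 ≈ 9,778.8

9780 RPM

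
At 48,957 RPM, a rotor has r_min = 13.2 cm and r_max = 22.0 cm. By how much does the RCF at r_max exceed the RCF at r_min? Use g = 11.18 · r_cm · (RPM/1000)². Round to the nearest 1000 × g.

ΔRCF ≈ 236000 g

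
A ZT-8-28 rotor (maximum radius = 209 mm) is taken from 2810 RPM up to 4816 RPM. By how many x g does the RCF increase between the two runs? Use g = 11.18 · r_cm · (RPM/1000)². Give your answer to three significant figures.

r = 209 mm = 20.9 cm
RCF₁ = 11.18 × 20.9 × (2.81)² = 11.18 × 20.9 × 7.8961 ≈ 1,845 × g
RCF₂ = 11.18 × 20.9 × (4.816)² = 11.18 × 20.9 × 23.193856 ≈ 5,419.5 × g
Increase = 5,419.5 − 1,845 = 3,574.5

3570 x g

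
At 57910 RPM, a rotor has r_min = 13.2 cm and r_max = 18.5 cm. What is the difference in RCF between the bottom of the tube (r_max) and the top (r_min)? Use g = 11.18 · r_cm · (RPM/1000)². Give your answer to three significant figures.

199000 g

ΔRCF = 11.18 × (r_max − r_min) × (N/1000)² = 11.18 × 5.3 × 3,353.5681 ≈ 198,712.3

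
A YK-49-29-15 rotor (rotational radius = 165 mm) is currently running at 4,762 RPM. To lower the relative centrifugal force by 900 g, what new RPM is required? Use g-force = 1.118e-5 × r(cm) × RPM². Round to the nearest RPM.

r = 165 mm = 16.5 cm
Current RCF = 1.118 × 10⁻⁵ × 16.5 × (4762)² = 1.118 × 10⁻⁵ × 16.5 × 22,676,644 ≈ 4,183.2 × g
Target RCF = 4,183.2 − 900 = 3,283.2 × g
N² = 3,283.2 / (18.447 × 10⁻⁵) = 17,798,016
N ≈ √17,798,016 ≈ 4,218.8

≈ 4219 RPM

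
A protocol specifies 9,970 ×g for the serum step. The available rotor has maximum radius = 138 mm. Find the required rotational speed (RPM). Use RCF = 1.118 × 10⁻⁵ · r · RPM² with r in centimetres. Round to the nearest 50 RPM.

r = 138 mm = 13.8 cm
RCF = 1.118 × 10⁻⁵ × r × N²
9,970 = 1.118 × 10⁻⁵ × 13.8 × N²
N² = 9,970 / (15.4284 × 10⁻⁵) = 64,621,088
N ≈ √64,621,088 ≈ 8,038.7

8050 RPM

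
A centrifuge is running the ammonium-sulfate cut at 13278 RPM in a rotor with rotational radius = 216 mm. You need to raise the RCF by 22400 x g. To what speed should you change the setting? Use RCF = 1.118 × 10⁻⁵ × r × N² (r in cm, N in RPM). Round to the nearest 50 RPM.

r = 216 mm = 21.6 cm
Current RCF = 1.118 × 10⁻⁵ × 21.6 × (13278)² = 1.118 × 10⁻⁵ × 21.6 × 176,305,284 ≈ 42,575.6 × g
Target RCF = 42,575.6 + 22,400 = 64,975.6 × g
N² = 64,975.6 / (24.1488 × 10⁻⁵) = 269,063,473
N ≈ √269,063,473 ≈ 16,403.2

≈ 16400 RPM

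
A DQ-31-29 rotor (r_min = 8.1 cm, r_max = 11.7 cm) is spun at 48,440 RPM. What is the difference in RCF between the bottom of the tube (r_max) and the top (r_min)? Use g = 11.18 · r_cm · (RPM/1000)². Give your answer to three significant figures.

RCF_max = 11.18 × 11.7 × (48.44)² = 11.18 × 11.7 × 2,346.4336 ≈ 306,927.6 × g
RCF_min = 11.18 × 8.1 × (48.44)² = 11.18 × 8.1 × 2,346.4336 ≈ 212,488.3 × g
ΔRCF = 306,927.6 − 212,488.3 = 94,439.3

≈ 94400 x g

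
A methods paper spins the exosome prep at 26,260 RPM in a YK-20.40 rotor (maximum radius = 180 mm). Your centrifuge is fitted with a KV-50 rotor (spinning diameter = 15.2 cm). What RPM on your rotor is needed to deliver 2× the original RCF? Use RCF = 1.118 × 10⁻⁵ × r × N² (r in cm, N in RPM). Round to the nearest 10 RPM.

≈ 57150 RPM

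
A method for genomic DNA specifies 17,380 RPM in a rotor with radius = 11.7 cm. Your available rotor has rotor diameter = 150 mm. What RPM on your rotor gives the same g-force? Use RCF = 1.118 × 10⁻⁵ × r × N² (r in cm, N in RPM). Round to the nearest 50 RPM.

≈ 21700 RPM

RCF_original = 1.118 × 10⁻⁵ × 11.7 × (17380)² = 1.118 × 10⁻⁵ × 11.7 × 302,064,400 ≈ 39,511.8 × g
Your rotor: r = 150 mm / 2 = 75 mm = 7.5 cm
39,511.8 = 1.118 × 10⁻⁵ × 7.5 × N²
N² = 39,511.8 / (8.385 × 10⁻⁵) = 471,220,036
N ≈ √471,220,036 ≈ 21,707.6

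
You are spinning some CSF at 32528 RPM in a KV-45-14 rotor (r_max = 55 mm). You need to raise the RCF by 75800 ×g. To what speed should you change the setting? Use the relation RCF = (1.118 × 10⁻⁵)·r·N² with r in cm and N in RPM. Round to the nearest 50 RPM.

r = 55 mm = 5.5 cm
Current RCF = 1.118 × 10⁻⁵ × 5.5 × (32528)² = 1.118 × 10⁻⁵ × 5.5 × 1,058,070,784 ≈ 65,060.8 × g
Target RCF = 65,060.8 + 75,800 = 140,860.8 × g
N² = 140,860.8 / (6.149 × 10⁻⁵) = 2,290,791,999
N ≈ √2,290,791,999 ≈ 47,862.2

≈ 47850 RPM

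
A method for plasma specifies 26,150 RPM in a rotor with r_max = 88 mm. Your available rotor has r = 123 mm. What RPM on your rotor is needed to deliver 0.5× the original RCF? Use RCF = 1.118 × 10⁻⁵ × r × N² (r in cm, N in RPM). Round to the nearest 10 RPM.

15640 RPM

Original rotor: r = 88 mm = 8.8 cm
RCF_original = 1.118 × 10⁻⁵ × 8.8 × (26150)² = 1.118 × 10⁻⁵ × 8.8 × 683,822,500 ≈ 67,277.2 × g
Target RCF = 0.5 × 67,277.2 ≈ 33,638.6 × g
Your rotor: r = 123 mm = 12.3 cm
33,638.6 = 1.118 × 10⁻⁵ × 12.3 × N²
N² = 33,638.6 / (13.7514 × 10⁻⁵) = 244,619,457
N ≈ √244,619,457 ≈ 15,640.3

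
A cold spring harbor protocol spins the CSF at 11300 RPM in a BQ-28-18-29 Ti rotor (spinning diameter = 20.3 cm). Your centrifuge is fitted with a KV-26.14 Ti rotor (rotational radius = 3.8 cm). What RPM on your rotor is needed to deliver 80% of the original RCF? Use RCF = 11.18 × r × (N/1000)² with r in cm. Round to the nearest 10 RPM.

16520 RPM

Original rotor: r = 20.3 / 2 = 10.15 cm
RCF = 11.18 × r × (N/1000)²
RCF_original = 11.18 × 10.15 × (11.3)² = 11.18 × 10.15 × 127.69 ≈ 14,489.9 × g
Target RCF = 0.8 × 14,489.9 ≈ 11,591.9 × g
11,591.9 = 11.18 × 3.8 × (N/1000)²
(N/1000)² = 11,591.9 / 42.484 = 272.8533
N = 1000 × √272.8533 ≈ 16,518.3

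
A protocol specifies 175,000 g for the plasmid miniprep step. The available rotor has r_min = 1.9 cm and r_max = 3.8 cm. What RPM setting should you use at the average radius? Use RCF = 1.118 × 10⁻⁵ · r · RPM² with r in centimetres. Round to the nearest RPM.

r_avg = (1.9 + 3.8) / 2 = 2.85 cm
175,000 = 1.118 × 10⁻⁵ × 2.85 × N²
N² = 175,000 / (3.1863 × 10⁻⁵) = 5,492,263,754
N ≈ √5,492,263,754 ≈ 74,109.8

74110 RPM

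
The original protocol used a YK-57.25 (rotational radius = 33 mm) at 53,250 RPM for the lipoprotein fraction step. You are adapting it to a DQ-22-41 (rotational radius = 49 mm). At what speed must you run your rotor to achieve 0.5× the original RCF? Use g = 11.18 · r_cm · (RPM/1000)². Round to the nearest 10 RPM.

Original rotor: r = 33 mm = 3.3 cm
RCF_original = 11.18 × 3.3 × (53.25)² = 11.18 × 3.3 × 2,835.5625 ≈ 104,615.2 × g
Target RCF = 0.5 × 104,615.2 ≈ 52,307.6 × g
Your rotor: r = 49 mm = 4.9 cm
52,307.6 = 11.18 × 4.9 × (N/1000)²
(N/1000)² = 52,307.6 / 54.782 = 954.8319
N = 1000 × √954.8319 ≈ 30,900.4

30900 RPM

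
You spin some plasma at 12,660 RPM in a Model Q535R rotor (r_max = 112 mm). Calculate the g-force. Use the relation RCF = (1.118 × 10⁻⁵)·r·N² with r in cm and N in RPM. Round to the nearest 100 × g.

r = 112 mm = 11.2 cm
RCF = 1.118 × 10⁻⁵ × 11.2 × (12660)² = 1.118 × 10⁻⁵ × 11.2 × 160,275,600 ≈ 20,069.1 × g

20100 x g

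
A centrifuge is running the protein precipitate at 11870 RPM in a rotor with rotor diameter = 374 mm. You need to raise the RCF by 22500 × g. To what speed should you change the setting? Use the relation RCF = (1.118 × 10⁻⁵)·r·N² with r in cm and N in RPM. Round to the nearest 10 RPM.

15760 RPM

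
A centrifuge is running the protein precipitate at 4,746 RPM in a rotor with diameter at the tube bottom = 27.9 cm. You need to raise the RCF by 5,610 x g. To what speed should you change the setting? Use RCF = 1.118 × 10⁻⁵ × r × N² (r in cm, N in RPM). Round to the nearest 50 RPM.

≈ 7650 RPM

r = 27.9 / 2 = 13.95 cm
Current RCF = 1.118 × 10⁻⁵ × 13.95 × (4746)² = 1.118 × 10⁻⁵ × 13.95 × 22,524,516 ≈ 3,512.9 × g
Target RCF = 3,512.9 + 5,610 = 9,122.9 × g
N² = 9,122.9 / (15.5961 × 10⁻⁵) = 58,494,752
N ≈ √58,494,752 ≈ 7,648.2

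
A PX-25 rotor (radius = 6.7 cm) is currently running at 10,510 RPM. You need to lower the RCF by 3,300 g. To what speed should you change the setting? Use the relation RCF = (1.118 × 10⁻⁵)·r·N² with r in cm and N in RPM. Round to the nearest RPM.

N₂ ≈ 8149 RPM

Current RCF = 1.118 × 10⁻⁵ × 6.7 × (10510)² = 1.118 × 10⁻⁵ × 6.7 × 110,460,100 ≈ 8,274.1 × g
Target RCF = 8,274.1 − 3,300 = 4,974.1 × g
N² = 4,974.1 / (7.4906 × 10⁻⁵) = 66,404,560
N ≈ √66,404,560 ≈ 8,148.9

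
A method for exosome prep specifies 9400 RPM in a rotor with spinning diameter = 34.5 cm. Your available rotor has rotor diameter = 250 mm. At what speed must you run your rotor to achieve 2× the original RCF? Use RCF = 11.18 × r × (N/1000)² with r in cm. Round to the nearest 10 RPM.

Original rotor: r = 34.5 / 2 = 17.25 cm
RCF_original = 11.18 × 17.25 × (9.4)² = 11.18 × 17.25 × 88.36 ≈ 17,040.7 × g
Target RCF = 2 × 17,040.7 ≈ 34,081.4 × g
Your rotor: r = 250 mm / 2 = 125 mm = 12.5 cm
34,081.4 = 11.18 × 12.5 × (N/1000)²
(N/1000)² = 34,081.4 / 139.75 = 243.8741
N = 1000 × √243.8741 ≈ 15,616.5

15620 RPM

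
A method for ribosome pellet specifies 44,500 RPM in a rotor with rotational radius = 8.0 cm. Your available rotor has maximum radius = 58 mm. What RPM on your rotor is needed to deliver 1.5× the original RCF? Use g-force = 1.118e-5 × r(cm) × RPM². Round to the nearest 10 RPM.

64010 RPM

RCF_original = 1.118 × 10⁻⁵ × 8 × (44500)² = 1.118 × 10⁻⁵ × 8 × 1,980,250,000 ≈ 177,113.6 × g
Target RCF = 1.5 × 177,113.6 ≈ 265,670.4 × g
Your rotor: r = 58 mm = 5.8 cm
265,670.4 = 1.118 × 10⁻⁵ × 5.8 × N²
N² = 265,670.4 / (6.4844 × 10⁻⁵) = 4,097,069,891
N ≈ √4,097,069,891 ≈ 64,008.4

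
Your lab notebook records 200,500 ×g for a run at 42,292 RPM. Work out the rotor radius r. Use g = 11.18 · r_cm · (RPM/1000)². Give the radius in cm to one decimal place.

10.0 cm

200500 = 11.18 × r × (42.292)²
r = 200500 / (11.18 × 1788.613264) = 200500 / 19996.7 ≈ 10.027 cm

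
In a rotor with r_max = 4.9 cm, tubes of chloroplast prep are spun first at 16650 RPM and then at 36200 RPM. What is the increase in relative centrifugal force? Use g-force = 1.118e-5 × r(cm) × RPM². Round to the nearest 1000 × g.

≈ 57000 × g

RCF₁ = 1.118 × 10⁻⁵ × 4.9 × (16650)² = 1.118 × 10⁻⁵ × 4.9 × 277,222,500 ≈ 15,186.8 × g
RCF₂ = 1.118 × 10⁻⁵ × 4.9 × (36200)² = 1.118 × 10⁻⁵ × 4.9 × 1,310,440,000 ≈ 71,788.5 × g
Increase = 71,788.5 − 15,186.8 = 56,601.7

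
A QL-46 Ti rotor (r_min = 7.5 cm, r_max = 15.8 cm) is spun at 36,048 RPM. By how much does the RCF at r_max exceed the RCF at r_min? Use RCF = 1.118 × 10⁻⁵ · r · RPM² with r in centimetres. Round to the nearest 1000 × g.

ΔRCF ≈ 121000 x g

ΔRCF = 1.118 × 10⁻⁵ × (r_max − r_min) × N² = 1.118 × 10⁻⁵ × 8.3 × 1,299,458,304 ≈ 120,581.9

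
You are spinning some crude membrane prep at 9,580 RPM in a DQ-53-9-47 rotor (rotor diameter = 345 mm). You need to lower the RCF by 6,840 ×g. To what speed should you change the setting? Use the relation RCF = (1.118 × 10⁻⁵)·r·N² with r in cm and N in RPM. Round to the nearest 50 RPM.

r = 345 mm / 2 = 172.5 mm = 17.25 cm
Current RCF = 1.118 × 10⁻⁵ × 17.25 × (9580)² = 1.118 × 10⁻⁵ × 17.25 × 91,776,400 ≈ 17,699.5 × g
Target RCF = 17,699.5 − 6,840 = 10,859.5 × g
N² = 10,859.5 / (19.2855 × 10⁻⁵) = 56,309,144
N ≈ √56,309,144 ≈ 7,503.9

≈ 7500 RPM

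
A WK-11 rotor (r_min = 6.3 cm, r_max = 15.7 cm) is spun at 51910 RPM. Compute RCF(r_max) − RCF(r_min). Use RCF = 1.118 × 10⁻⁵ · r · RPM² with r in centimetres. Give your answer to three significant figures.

ΔRCF ≈ 283000 ×g

ΔRCF = 1.118 × 10⁻⁵ × (r_max − r_min) × N² = 1.118 × 10⁻⁵ × 9.4 × 2,694,648,100 ≈ 283,186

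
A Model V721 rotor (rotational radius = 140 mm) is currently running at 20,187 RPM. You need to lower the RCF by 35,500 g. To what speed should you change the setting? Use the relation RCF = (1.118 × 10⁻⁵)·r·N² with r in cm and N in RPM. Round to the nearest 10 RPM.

r = 140 mm = 14.0 cm
Current RCF = 1.118 × 10⁻⁵ × 14 × (20187)² = 1.118 × 10⁻⁵ × 14 × 407,514,969 ≈ 63,784.2 × g
Target RCF = 63,784.2 − 35,500 = 28,284.2 × g
N² = 28,284.2 / (15.652 × 10⁻⁵) = 180,706,619
N ≈ √180,706,619 ≈ 13,442.7

≈ 13440 RPM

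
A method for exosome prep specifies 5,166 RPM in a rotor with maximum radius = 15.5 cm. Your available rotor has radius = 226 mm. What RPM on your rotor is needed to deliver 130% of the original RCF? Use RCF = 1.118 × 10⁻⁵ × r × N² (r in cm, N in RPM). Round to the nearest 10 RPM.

RCF_original = 1.118 × 10⁻⁵ × 15.5 × (5166)² = 1.118 × 10⁻⁵ × 15.5 × 26,687,556 ≈ 4,624.7 × g
Target RCF = 1.3 × 4,624.7 ≈ 6,012.1 × g
Your rotor: r = 226 mm = 22.6 cm
6,012.1 = 1.118 × 10⁻⁵ × 22.6 × N²
N² = 6,012.1 / (25.2668 × 10⁻⁵) = 23,794,465
N ≈ √23,794,465 ≈ 4,878.0

4880 RPM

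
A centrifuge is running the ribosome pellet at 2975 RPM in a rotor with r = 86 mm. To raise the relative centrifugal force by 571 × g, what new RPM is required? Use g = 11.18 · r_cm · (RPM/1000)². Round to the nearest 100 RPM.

N₂ ≈ 3800 RPM

r = 86 mm = 8.6 cm
Current RCF = 11.18 × 8.6 × (2.975)² = 11.18 × 8.6 × 8.850625 ≈ 851 × g
Target RCF = 851 + 571 = 1,422 × g
(N/1000)² = 1,422 / 96.148 = 14.7897
N = 1000 × √14.7897 ≈ 3,845.7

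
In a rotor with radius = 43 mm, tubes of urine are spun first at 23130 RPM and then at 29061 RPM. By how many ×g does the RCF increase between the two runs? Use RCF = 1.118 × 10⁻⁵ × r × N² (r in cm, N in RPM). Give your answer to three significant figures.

≈ 14900 ×g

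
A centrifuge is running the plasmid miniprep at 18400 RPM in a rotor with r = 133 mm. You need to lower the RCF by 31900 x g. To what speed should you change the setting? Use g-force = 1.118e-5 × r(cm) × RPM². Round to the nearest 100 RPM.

11100 RPM

r = 133 mm = 13.3 cm
Current RCF = 1.118 × 10⁻⁵ × 13.3 × (18400)² = 1.118 × 10⁻⁵ × 13.3 × 338,560,000 ≈ 50,341.8 × g
Target RCF = 50,341.8 − 31,900 = 18,441.8 × g
N² = 18,441.8 / (14.8694 × 10⁻⁵) = 124,025,179
N ≈ √124,025,179 ≈ 11,136.7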